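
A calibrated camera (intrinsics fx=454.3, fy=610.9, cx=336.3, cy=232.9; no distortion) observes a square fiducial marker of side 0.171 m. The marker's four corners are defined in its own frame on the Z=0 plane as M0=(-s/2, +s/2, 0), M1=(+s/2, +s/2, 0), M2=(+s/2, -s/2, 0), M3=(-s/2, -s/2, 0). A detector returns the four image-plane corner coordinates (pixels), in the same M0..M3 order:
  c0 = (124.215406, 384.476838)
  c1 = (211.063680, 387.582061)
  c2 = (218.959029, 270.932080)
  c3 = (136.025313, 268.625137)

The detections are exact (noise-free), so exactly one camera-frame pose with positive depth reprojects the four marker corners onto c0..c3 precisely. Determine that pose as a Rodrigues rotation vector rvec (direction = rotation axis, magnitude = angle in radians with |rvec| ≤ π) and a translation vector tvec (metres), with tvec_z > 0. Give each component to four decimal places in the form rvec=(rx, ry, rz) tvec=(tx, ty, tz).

rvec=(-0.2506, 0.0281, 0.0223) tvec=(-0.3262, 0.1387, 0.9049)

Intrinsics K: fx=454.3, fy=610.9, cx=336.3, cy=232.9
Marker side s = 0.171 m; corners in marker frame (Z=0):
  M0 = (-0.0855, +0.0855, 0)
  M1 = (+0.0855, +0.0855, 0)
  M2 = (+0.0855, -0.0855, 0)
  M3 = (-0.0855, -0.0855, 0)
Detected image corners:
  c0 = (124.215406, 384.476838) px
  c1 = (211.063680, 387.582061) px
  c2 = (218.959029, 270.932080) px
  c3 = (136.025313, 268.625137) px
Planar DLT: solve 8×8 A·h = b for H (H[2,2]=1):
  H  [+490.34006 -104.86252 +172.55847]
  H  [+4.69102 +590.11251 +326.54047]
  H  [-0.03379 -0.27359 +1.00000]
B = K⁻¹H; ‖b₁‖=1.105051, ‖b₂‖=1.105051; λ = 2/(‖b₁‖+‖b₂‖) = 0.904935, sign → tz>0 ⇒ λ=+0.904935
r₁ = λ·B[:,0] = (+0.99936,+0.01861,-0.03058); r₂ = λ·B[:,1] = (-0.02561,+0.96853,-0.24758)
r₃ = r₁×r₂ = (+0.02501,+0.24820,+0.96839); SVD([r₁ r₂ r₃]) → R = UVᵀ:
  R  [+0.99936 -0.02561 +0.02501]
  R  [+0.01861 +0.96853 +0.24820]
  R  [-0.03058 -0.24758 +0.96839]
t = (-0.32616, +0.13871, +0.90494) m
tr R = 2.936274; θ = arccos((tr R − 1)/2) = 0.253115 rad = 14.502°
axis k = ((R−Rᵀ)₃₂, (R−Rᵀ)₁₃, (R−Rᵀ)₂₁) / (2 sinθ) = (-0.989894, +0.110982, +0.088277)
rvec = θ·k = (-0.250557, +0.028091, +0.022344)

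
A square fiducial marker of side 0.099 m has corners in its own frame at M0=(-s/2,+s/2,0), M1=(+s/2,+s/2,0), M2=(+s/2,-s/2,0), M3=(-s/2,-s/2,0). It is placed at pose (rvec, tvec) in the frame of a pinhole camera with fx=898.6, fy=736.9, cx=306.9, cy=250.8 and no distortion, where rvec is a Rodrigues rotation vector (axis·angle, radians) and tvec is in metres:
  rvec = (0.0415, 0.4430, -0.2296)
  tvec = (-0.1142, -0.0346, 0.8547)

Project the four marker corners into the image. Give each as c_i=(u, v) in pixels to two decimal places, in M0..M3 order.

c0=(156.71, 271.03) c1=(242.83, 253.57) c2=(218.46, 168.42) c3=(133.62, 189.99)

Intrinsics K: fx=898.6, fy=736.9, cx=306.9, cy=250.8
Marker side s = 0.099 m; corners in marker frame (Z=0):
  M0 = (-0.0495, +0.0495, 0)
  M1 = (+0.0495, +0.0495, 0)
  M2 = (+0.0495, -0.0495, 0)
  M3 = (-0.0495, -0.0495, 0)
rvec = (0.0415, 0.4430, -0.2296), |rvec| = θ = 0.50069 rad = 28.687°
Rodrigues: sinθ=0.48003, 1−cosθ=0.12275; R = I + sinθ·[k]× + (1−cosθ)·[k]×²:
    [+0.87810 +0.22913 +0.42006]
    [-0.21112 +0.97334 -0.08959]
    [-0.42939 -0.01002 +0.90307]
t = (-0.1142, -0.0346, 0.8547) m
M0: Pc = R·M0+t = (-0.14632, +0.02403, +0.87546); u = 898.6·(-0.14632)/0.87546 + 306.9 = 156.7083, v = 736.9·(+0.02403)/0.87546 + 250.8 = 271.0278
M1: Pc = R·M1+t = (-0.05939, +0.00313, +0.83295); u = 898.6·(-0.05939)/0.83295 + 306.9 = 242.8265, v = 736.9·(+0.00313)/0.83295 + 250.8 = 253.5690
M2: Pc = R·M2+t = (-0.08208, -0.09323, +0.83394); u = 898.6·(-0.08208)/0.83394 + 306.9 = 218.4602, v = 736.9·(-0.09323)/0.83394 + 250.8 = 168.4176
M3: Pc = R·M3+t = (-0.16901, -0.07233, +0.87645); u = 898.6·(-0.16901)/0.87645 + 306.9 = 133.6212, v = 736.9·(-0.07233)/0.87645 + 250.8 = 189.9866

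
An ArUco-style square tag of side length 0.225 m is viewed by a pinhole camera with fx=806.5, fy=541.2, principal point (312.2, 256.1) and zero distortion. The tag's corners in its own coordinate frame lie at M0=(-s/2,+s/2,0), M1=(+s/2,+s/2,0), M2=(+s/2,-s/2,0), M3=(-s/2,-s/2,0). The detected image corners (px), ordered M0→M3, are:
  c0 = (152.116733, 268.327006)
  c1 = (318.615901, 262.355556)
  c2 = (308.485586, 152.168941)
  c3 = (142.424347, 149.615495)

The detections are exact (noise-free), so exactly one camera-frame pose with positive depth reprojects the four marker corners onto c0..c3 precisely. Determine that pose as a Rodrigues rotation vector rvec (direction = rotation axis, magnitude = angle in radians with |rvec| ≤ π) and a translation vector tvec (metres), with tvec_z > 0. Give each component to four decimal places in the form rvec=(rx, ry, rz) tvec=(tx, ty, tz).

rvec=(-0.0439, -0.3570, -0.0548) tvec=(-0.1034, -0.0944, 1.0597)

Intrinsics K: fx=806.5, fy=541.2, cx=312.2, cy=256.1
Marker side s = 0.225 m; corners in marker frame (Z=0):
  M0 = (-0.1125, +0.1125, 0)
  M1 = (+0.1125, +0.1125, 0)
  M2 = (+0.1125, -0.1125, 0)
  M3 = (-0.1125, -0.1125, 0)
Detected image corners:
  c0 = (152.116733, 268.327006) px
  c1 = (318.615901, 262.355556) px
  c2 = (308.485586, 152.168941) px
  c3 = (142.424347, 149.615495) px
Planar DLT: solve 8×8 A·h = b for H (H[2,2]=1):
  H  [+815.18919 +36.84944 +233.48515]
  H  [+61.27093 +501.42101 +207.88276]
  H  [+0.33058 -0.03141 +1.00000]
B = K⁻¹H; ‖b₁‖=0.943661, ‖b₂‖=0.943661; λ = 2/(‖b₁‖+‖b₂‖) = 1.059703, sign → tz>0 ⇒ λ=+1.059703
r₁ = λ·B[:,0] = (+0.93551,-0.04580,+0.35032); r₂ = λ·B[:,1] = (+0.06130,+0.99756,-0.03329)
r₃ = r₁×r₂ = (-0.34794,+0.05261,+0.93604); SVD([r₁ r₂ r₃]) → R = UVᵀ:
  R  [+0.93551 +0.06130 -0.34794]
  R  [-0.04580 +0.99756 +0.05261]
  R  [+0.35032 -0.03329 +0.93604]
t = (-0.10343, -0.09441, +1.05970) m
tr R = 2.869113; θ = arccos((tr R − 1)/2) = 0.363785 rad = 20.843°
axis k = ((R−Rᵀ)₃₂, (R−Rᵀ)₁₃, (R−Rᵀ)₂₁) / (2 sinθ) = (-0.120709, -0.981212, -0.150506)
rvec = θ·k = (-0.043912, -0.356950, -0.054752)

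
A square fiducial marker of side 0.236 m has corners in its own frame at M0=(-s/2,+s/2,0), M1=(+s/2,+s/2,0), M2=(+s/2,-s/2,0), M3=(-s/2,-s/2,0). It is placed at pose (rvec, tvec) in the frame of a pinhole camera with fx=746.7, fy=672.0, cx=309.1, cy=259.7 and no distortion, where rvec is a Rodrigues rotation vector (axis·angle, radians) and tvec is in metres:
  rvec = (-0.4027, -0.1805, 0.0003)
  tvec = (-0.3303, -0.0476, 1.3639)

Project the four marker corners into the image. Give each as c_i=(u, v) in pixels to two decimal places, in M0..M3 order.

Intrinsics K: fx=746.7, fy=672.0, cx=309.1, cy=259.7
Marker side s = 0.236 m; corners in marker frame (Z=0):
  M0 = (-0.1180, +0.1180, 0)
  M1 = (+0.1180, +0.1180, 0)
  M2 = (+0.1180, -0.1180, 0)
  M3 = (-0.1180, -0.1180, 0)
rvec = (-0.4027, -0.1805, 0.0003), |rvec| = θ = 0.44130 rad = 25.285°
Rodrigues: sinθ=0.42712, 1−cosθ=0.09580; R = I + sinθ·[k]× + (1−cosθ)·[k]×²:
    [+0.98397 +0.03547 -0.17476]
    [+0.03605 +0.92022 +0.38973]
    [+0.17464 -0.38978 +0.90420]
t = (-0.3303, -0.0476, 1.3639) m
M0: Pc = R·M0+t = (-0.44222, +0.05673, +1.29730); u = 746.7·(-0.44222)/1.29730 + 309.1 = 54.5646, v = 672.0·(+0.05673)/1.29730 + 259.7 = 289.0875
M1: Pc = R·M1+t = (-0.21001, +0.06524, +1.33851); u = 746.7·(-0.21001)/1.33851 + 309.1 = 191.9464, v = 672.0·(+0.06524)/1.33851 + 259.7 = 292.4538
M2: Pc = R·M2+t = (-0.21838, -0.15193, +1.43050); u = 746.7·(-0.21838)/1.43050 + 309.1 = 195.1109, v = 672.0·(-0.15193)/1.43050 + 259.7 = 188.3273
M3: Pc = R·M3+t = (-0.45059, -0.16044, +1.38929); u = 746.7·(-0.45059)/1.38929 + 309.1 = 66.9193, v = 672.0·(-0.16044)/1.38929 + 259.7 = 182.0949

c0=(54.56, 289.09) c1=(191.95, 292.45) c2=(195.11, 188.33) c3=(66.92, 182.09)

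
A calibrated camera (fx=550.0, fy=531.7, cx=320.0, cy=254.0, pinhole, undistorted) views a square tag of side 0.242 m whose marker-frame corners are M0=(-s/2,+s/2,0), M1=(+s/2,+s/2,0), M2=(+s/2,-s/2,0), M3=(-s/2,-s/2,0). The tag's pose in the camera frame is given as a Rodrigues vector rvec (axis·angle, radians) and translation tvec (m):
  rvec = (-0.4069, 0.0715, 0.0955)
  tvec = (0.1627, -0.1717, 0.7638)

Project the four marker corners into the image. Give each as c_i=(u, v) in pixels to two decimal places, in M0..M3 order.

c0=(342.39, 202.38) c1=(530.35, 215.10) c2=(523.25, 72.79) c3=(357.14, 65.25)

Intrinsics K: fx=550.0, fy=531.7, cx=320.0, cy=254.0
Marker side s = 0.242 m; corners in marker frame (Z=0):
  M0 = (-0.1210, +0.1210, 0)
  M1 = (+0.1210, +0.1210, 0)
  M2 = (+0.1210, -0.1210, 0)
  M3 = (-0.1210, -0.1210, 0)
rvec = (-0.4069, 0.0715, 0.0955), |rvec| = θ = 0.42403 rad = 24.295°
Rodrigues: sinθ=0.41144, 1−cosθ=0.08856; R = I + sinθ·[k]× + (1−cosθ)·[k]×²:
    [+0.99299 -0.10699 +0.05024]
    [+0.07833 +0.91396 +0.39818]
    [-0.08852 -0.39145 +0.91593]
t = (0.1627, -0.1717, 0.7638) m
M0: Pc = R·M0+t = (+0.02960, -0.07059, +0.72714); u = 550.0·(+0.02960)/0.72714 + 320.0 = 342.3904, v = 531.7·(-0.07059)/0.72714 + 254.0 = 202.3837
M1: Pc = R·M1+t = (+0.26991, -0.05163, +0.70572); u = 550.0·(+0.26991)/0.70572 + 320.0 = 530.3486, v = 531.7·(-0.05163)/0.70572 + 254.0 = 215.0993
M2: Pc = R·M2+t = (+0.29580, -0.27281, +0.80046); u = 550.0·(+0.29580)/0.80046 + 320.0 = 523.2455, v = 531.7·(-0.27281)/0.80046 + 254.0 = 72.7865
M3: Pc = R·M3+t = (+0.05549, -0.29177, +0.82188); u = 550.0·(+0.05549)/0.82188 + 320.0 = 357.1369, v = 531.7·(-0.29177)/0.82188 + 254.0 = 65.2458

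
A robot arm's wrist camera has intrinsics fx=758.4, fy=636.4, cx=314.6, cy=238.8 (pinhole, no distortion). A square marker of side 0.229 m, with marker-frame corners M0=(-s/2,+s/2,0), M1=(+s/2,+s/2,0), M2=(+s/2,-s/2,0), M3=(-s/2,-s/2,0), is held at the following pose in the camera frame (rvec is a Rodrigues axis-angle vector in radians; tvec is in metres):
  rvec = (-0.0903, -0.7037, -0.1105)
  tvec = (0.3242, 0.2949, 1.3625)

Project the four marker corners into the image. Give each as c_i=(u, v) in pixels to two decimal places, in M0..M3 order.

c0=(463.92, 445.35) c1=(540.24, 416.68) c2=(522.75, 315.33) c3=(445.04, 332.11)

Intrinsics K: fx=758.4, fy=636.4, cx=314.6, cy=238.8
Marker side s = 0.229 m; corners in marker frame (Z=0):
  M0 = (-0.1145, +0.1145, 0)
  M1 = (+0.1145, +0.1145, 0)
  M2 = (+0.1145, -0.1145, 0)
  M3 = (-0.1145, -0.1145, 0)
rvec = (-0.0903, -0.7037, -0.1105), |rvec| = θ = 0.71802 rad = 41.140°
Rodrigues: sinθ=0.65790, 1−cosθ=0.24689; R = I + sinθ·[k]× + (1−cosθ)·[k]×²:
    [+0.75701 +0.13168 -0.63999]
    [-0.07082 +0.99025 +0.11998]
    [+0.64955 -0.04550 +0.75895]
t = (0.3242, 0.2949, 1.3625) m
M0: Pc = R·M0+t = (+0.25260, +0.41639, +1.28292); u = 758.4·(+0.25260)/1.28292 + 314.6 = 463.9248, v = 636.4·(+0.41639)/1.28292 + 238.8 = 445.3542
M1: Pc = R·M1+t = (+0.42595, +0.40017, +1.43166); u = 758.4·(+0.42595)/1.43166 + 314.6 = 540.2425, v = 636.4·(+0.40017)/1.43166 + 238.8 = 416.6848
M2: Pc = R·M2+t = (+0.39580, +0.17341, +1.44208); u = 758.4·(+0.39580)/1.44208 + 314.6 = 522.7539, v = 636.4·(+0.17341)/1.44208 + 238.8 = 315.3260
M3: Pc = R·M3+t = (+0.22245, +0.18963, +1.29334); u = 758.4·(+0.22245)/1.29334 + 314.6 = 445.0397, v = 636.4·(+0.18963)/1.29334 + 238.8 = 332.1071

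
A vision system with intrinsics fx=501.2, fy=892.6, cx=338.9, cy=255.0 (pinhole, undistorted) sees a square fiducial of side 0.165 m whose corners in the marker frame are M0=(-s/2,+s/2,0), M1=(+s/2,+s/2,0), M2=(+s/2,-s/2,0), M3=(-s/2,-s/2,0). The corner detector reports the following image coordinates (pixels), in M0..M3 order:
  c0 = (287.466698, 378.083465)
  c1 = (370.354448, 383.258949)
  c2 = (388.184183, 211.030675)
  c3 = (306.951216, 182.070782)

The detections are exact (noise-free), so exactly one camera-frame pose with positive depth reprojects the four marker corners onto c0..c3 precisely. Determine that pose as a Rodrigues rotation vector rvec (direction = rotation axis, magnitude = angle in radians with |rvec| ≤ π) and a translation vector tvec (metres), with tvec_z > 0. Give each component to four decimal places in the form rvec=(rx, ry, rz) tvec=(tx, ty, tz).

rvec=(0.1004, -0.6552, 0.1577) tvec=(0.0030, 0.0305, 0.7884)

Intrinsics K: fx=501.2, fy=892.6, cx=338.9, cy=255.0
Marker side s = 0.165 m; corners in marker frame (Z=0):
  M0 = (-0.0825, +0.0825, 0)
  M1 = (+0.0825, +0.0825, 0)
  M2 = (+0.0825, -0.0825, 0)
  M3 = (-0.0825, -0.0825, 0)
Detected image corners:
  c0 = (287.466698, 378.083465) px
  c1 = (370.354448, 383.258949) px
  c2 = (388.184183, 211.030675) px
  c3 = (306.951216, 182.070782) px
Planar DLT: solve 8×8 A·h = b for H (H[2,2]=1):
  H  [+760.45257 -94.27274 +340.83006]
  H  [+327.60759 +1127.02424 +289.57353]
  H  [+0.77784 +0.05463 +1.00000]
B = K⁻¹H; ‖b₁‖=1.268342, ‖b₂‖=1.268342; λ = 2/(‖b₁‖+‖b₂‖) = 0.788431, sign → tz>0 ⇒ λ=+0.788431
r₁ = λ·B[:,0] = (+0.78158,+0.11417,+0.61327); r₂ = λ·B[:,1] = (-0.17742,+0.98319,+0.04307)
r₃ = r₁×r₂ = (-0.59804,-0.14248,+0.78870); SVD([r₁ r₂ r₃]) → R = UVᵀ:
  R  [+0.78158 -0.17742 -0.59804]
  R  [+0.11417 +0.98319 -0.14248]
  R  [+0.61327 +0.04307 +0.78870]
t = (+0.00304, +0.03054, +0.78843) m
tr R = 2.553468; θ = arccos((tr R − 1)/2) = 0.681333 rad = 39.037°
axis k = ((R−Rᵀ)₃₂, (R−Rᵀ)₁₃, (R−Rᵀ)₂₁) / (2 sinθ) = (+0.147301, -0.961621, +0.231491)
rvec = θ·k = (+0.100361, -0.655184, +0.157722)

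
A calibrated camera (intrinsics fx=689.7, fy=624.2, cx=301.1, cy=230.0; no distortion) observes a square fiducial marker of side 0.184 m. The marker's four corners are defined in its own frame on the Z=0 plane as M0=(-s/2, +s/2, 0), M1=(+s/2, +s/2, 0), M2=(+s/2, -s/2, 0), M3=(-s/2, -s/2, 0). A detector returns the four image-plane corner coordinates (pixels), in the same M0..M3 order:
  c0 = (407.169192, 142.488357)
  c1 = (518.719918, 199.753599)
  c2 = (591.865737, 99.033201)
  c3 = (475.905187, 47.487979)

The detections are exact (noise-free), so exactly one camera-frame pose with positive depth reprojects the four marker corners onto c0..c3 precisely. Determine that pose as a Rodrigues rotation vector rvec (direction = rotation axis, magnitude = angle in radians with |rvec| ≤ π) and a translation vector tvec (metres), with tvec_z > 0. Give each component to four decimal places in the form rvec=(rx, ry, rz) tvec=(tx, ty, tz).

Intrinsics K: fx=689.7, fy=624.2, cx=301.1, cy=230.0
Marker side s = 0.184 m; corners in marker frame (Z=0):
  M0 = (-0.0920, +0.0920, 0)
  M1 = (+0.0920, +0.0920, 0)
  M2 = (+0.0920, -0.0920, 0)
  M3 = (-0.0920, -0.0920, 0)
Detected image corners:
  c0 = (407.169192, 142.488357) px
  c1 = (518.719918, 199.753599) px
  c2 = (591.865737, 99.033201) px
  c3 = (475.905187, 47.487979) px
Planar DLT: solve 8×8 A·h = b for H (H[2,2]=1):
  H  [+457.30862 -380.53736 +496.69508]
  H  [+256.24345 +532.52948 +121.42483]
  H  [-0.32286 +0.00934 +1.00000]
B = K⁻¹H; ‖b₁‖=1.015387, ‖b₂‖=1.015387; λ = 2/(‖b₁‖+‖b₂‖) = 0.984846, sign → tz>0 ⇒ λ=+0.984846
r₁ = λ·B[:,0] = (+0.79182,+0.52146,-0.31797); r₂ = λ·B[:,1] = (-0.54740,+0.83682,+0.00920)
r₃ = r₁×r₂ = (+0.27088,+0.16677,+0.94806); SVD([r₁ r₂ r₃]) → R = UVᵀ:
  R  [+0.79182 -0.54740 +0.27088]
  R  [+0.52146 +0.83682 +0.16677]
  R  [-0.31797 +0.00920 +0.94806]
t = (+0.27930, -0.17131, +0.98485) m
tr R = 2.576700; θ = arccos((tr R − 1)/2) = 0.662674 rad = 37.968°
axis k = ((R−Rᵀ)₃₂, (R−Rᵀ)₁₃, (R−Rᵀ)₂₁) / (2 sinθ) = (-0.128061, +0.478560, +0.868666)
rvec = θ·k = (-0.084863, +0.317129, +0.575643)

rvec=(-0.0849, 0.3171, 0.5756) tvec=(0.2793, -0.1713, 0.9848)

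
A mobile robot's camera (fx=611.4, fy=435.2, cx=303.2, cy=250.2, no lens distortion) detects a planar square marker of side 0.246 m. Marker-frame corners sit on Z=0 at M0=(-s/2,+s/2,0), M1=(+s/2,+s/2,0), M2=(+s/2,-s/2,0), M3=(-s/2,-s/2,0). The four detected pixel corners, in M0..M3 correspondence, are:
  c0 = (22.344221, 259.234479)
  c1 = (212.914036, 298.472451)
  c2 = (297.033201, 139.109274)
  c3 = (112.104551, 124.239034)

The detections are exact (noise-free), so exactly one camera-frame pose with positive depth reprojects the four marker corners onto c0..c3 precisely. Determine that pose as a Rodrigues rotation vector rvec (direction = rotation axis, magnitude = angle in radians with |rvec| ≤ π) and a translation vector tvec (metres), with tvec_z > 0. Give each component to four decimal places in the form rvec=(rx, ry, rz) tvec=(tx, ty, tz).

rvec=(-0.3241, 0.3645, 0.2719) tvec=(-0.1558, -0.0738, 0.6485)

Intrinsics K: fx=611.4, fy=435.2, cx=303.2, cy=250.2
Marker side s = 0.246 m; corners in marker frame (Z=0):
  M0 = (-0.1230, +0.1230, 0)
  M1 = (+0.1230, +0.1230, 0)
  M2 = (+0.1230, -0.1230, 0)
  M3 = (-0.1230, -0.1230, 0)
Detected image corners:
  c0 = (22.344221, 259.234479) px
  c1 = (212.914036, 298.472451) px
  c2 = (297.033201, 139.109274) px
  c3 = (112.104551, 124.239034) px
Planar DLT: solve 8×8 A·h = b for H (H[2,2]=1):
  H  [+666.05850 -418.66107 +156.31379]
  H  [-15.52404 +512.57998 +200.64778]
  H  [-0.59954 -0.39977 +1.00000]
B = K⁻¹H; ‖b₁‖=1.542055, ‖b₂‖=1.542055; λ = 2/(‖b₁‖+‖b₂‖) = 0.648485, sign → tz>0 ⇒ λ=+0.648485
r₁ = λ·B[:,0] = (+0.89927,+0.20039,-0.38880); r₂ = λ·B[:,1] = (-0.31549,+0.91283,-0.25924)
r₃ = r₁×r₂ = (+0.30295,+0.35579,+0.88410); SVD([r₁ r₂ r₃]) → R = UVᵀ:
  R  [+0.89927 -0.31549 +0.30295]
  R  [+0.20039 +0.91283 +0.35579]
  R  [-0.38880 -0.25924 +0.88410]
t = (-0.15580, -0.07384, +0.64849) m
tr R = 2.696195; θ = arccos((tr R − 1)/2) = 0.558412 rad = 31.995°
axis k = ((R−Rᵀ)₃₂, (R−Rᵀ)₁₃, (R−Rᵀ)₂₁) / (2 sinθ) = (-0.580396, +0.652792, +0.486830)
rvec = θ·k = (-0.324100, +0.364527, +0.271852)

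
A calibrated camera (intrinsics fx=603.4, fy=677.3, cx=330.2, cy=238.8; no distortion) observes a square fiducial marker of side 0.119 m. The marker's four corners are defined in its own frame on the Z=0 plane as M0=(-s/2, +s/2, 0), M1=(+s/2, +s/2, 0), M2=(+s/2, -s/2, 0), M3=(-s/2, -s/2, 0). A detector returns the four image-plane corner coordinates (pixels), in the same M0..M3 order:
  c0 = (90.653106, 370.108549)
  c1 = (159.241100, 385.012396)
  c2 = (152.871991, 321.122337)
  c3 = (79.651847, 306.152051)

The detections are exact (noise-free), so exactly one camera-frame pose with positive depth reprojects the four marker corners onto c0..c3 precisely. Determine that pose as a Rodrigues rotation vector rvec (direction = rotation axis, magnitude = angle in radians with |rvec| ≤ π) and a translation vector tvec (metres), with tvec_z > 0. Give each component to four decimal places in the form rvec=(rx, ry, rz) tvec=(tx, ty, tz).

rvec=(0.5605, 0.1596, 0.1217) tvec=(-0.3311, 0.1517, 0.9527)

Intrinsics K: fx=603.4, fy=677.3, cx=330.2, cy=238.8
Marker side s = 0.119 m; corners in marker frame (Z=0):
  M0 = (-0.0595, +0.0595, 0)
  M1 = (+0.0595, +0.0595, 0)
  M2 = (+0.0595, -0.0595, 0)
  M3 = (-0.0595, -0.0595, 0)
Detected image corners:
  c0 = (90.653106, 370.108549) px
  c1 = (159.241100, 385.012396) px
  c2 = (152.871991, 321.122337) px
  c3 = (79.651847, 306.152051) px
Planar DLT: solve 8×8 A·h = b for H (H[2,2]=1):
  H  [+580.33625 +141.15610 +120.49065]
  H  [+82.97863 +732.11281 +346.61684]
  H  [-0.12307 +0.56407 +1.00000]
B = K⁻¹H; ‖b₁‖=1.049653, ‖b₂‖=1.049653; λ = 2/(‖b₁‖+‖b₂‖) = 0.952696, sign → tz>0 ⇒ λ=+0.952696
r₁ = λ·B[:,0] = (+0.98044,+0.15806,-0.11725); r₂ = λ·B[:,1] = (-0.07120,+0.84033,+0.53738)
r₃ = r₁×r₂ = (+0.18347,-0.51852,+0.83515); SVD([r₁ r₂ r₃]) → R = UVᵀ:
  R  [+0.98044 -0.07120 +0.18347]
  R  [+0.15806 +0.84033 -0.51852]
  R  [-0.11725 +0.53738 +0.83515]
t = (-0.33111, +0.15166, +0.95270) m
tr R = 2.655919; θ = arccos((tr R − 1)/2) = 0.595337 rad = 34.110°
axis k = ((R−Rᵀ)₃₂, (R−Rᵀ)₁₃, (R−Rᵀ)₂₁) / (2 sinθ) = (+0.941450, +0.268120, +0.204411)
rvec = θ·k = (+0.560480, +0.159622, +0.121694)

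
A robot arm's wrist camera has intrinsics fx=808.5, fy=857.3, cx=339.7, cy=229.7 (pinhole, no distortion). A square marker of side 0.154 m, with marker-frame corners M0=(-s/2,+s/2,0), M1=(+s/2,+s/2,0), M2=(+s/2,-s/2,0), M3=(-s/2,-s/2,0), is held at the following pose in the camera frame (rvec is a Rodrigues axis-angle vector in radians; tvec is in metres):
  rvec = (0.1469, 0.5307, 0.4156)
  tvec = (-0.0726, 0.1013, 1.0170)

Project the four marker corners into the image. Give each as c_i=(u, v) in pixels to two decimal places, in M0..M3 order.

Intrinsics K: fx=808.5, fy=857.3, cx=339.7, cy=229.7
Marker side s = 0.154 m; corners in marker frame (Z=0):
  M0 = (-0.0770, +0.0770, 0)
  M1 = (+0.0770, +0.0770, 0)
  M2 = (+0.0770, -0.0770, 0)
  M3 = (-0.0770, -0.0770, 0)
rvec = (0.1469, 0.5307, 0.4156), |rvec| = θ = 0.68989 rad = 39.528°
Rodrigues: sinθ=0.63645, 1−cosθ=0.22868; R = I + sinθ·[k]× + (1−cosθ)·[k]×²:
    [+0.78169 -0.34595 +0.51893]
    [+0.42087 +0.90664 -0.02955]
    [-0.46026 +0.24150 +0.85431]
t = (-0.0726, 0.1013, 1.0170) m
M0: Pc = R·M0+t = (-0.15943, +0.13870, +1.07104); u = 808.5·(-0.15943)/1.07104 + 339.7 = 219.3514, v = 857.3·(+0.13870)/1.07104 + 229.7 = 340.7248
M1: Pc = R·M1+t = (-0.03905, +0.20352, +1.00016); u = 808.5·(-0.03905)/1.00016 + 339.7 = 308.1343, v = 857.3·(+0.20352)/1.00016 + 229.7 = 404.1490
M2: Pc = R·M2+t = (+0.01423, +0.06390, +0.96296); u = 808.5·(+0.01423)/0.96296 + 339.7 = 351.6457, v = 857.3·(+0.06390)/0.96296 + 229.7 = 286.5842
M3: Pc = R·M3+t = (-0.10615, -0.00092, +1.03384); u = 808.5·(-0.10615)/1.03384 + 339.7 = 256.6860, v = 857.3·(-0.00092)/1.03384 + 229.7 = 228.9387

c0=(219.35, 340.72) c1=(308.13, 404.15) c2=(351.65, 286.58) c3=(256.69, 228.94)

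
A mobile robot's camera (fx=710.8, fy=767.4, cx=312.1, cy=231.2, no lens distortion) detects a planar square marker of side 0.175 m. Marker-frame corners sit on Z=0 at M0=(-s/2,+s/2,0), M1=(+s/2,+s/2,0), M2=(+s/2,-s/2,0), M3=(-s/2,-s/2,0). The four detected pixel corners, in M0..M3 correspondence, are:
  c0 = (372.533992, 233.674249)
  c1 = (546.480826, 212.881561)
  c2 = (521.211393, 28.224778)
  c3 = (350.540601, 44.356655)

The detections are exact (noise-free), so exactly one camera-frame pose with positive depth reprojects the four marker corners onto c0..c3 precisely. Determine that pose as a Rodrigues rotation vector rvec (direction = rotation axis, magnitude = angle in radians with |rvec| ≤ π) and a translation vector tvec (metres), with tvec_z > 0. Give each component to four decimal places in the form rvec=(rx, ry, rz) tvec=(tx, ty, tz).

Intrinsics K: fx=710.8, fy=767.4, cx=312.1, cy=231.2
Marker side s = 0.175 m; corners in marker frame (Z=0):
  M0 = (-0.0875, +0.0875, 0)
  M1 = (+0.0875, +0.0875, 0)
  M2 = (+0.0875, -0.0875, 0)
  M3 = (-0.0875, -0.0875, 0)
Detected image corners:
  c0 = (372.533992, 233.674249) px
  c1 = (546.480826, 212.881561) px
  c2 = (521.211393, 28.224778) px
  c3 = (350.540601, 44.356655) px
Planar DLT: solve 8×8 A·h = b for H (H[2,2]=1):
  H  [+1042.69428 +78.52566 +448.54056]
  H  [-88.48636 +1051.93361 +128.64478]
  H  [+0.12995 -0.12647 +1.00000]
B = K⁻¹H; ‖b₁‖=1.424249, ‖b₂‖=1.424249; λ = 2/(‖b₁‖+‖b₂‖) = 0.702124, sign → tz>0 ⇒ λ=+0.702124
r₁ = λ·B[:,0] = (+0.98991,-0.10845,+0.09124); r₂ = λ·B[:,1] = (+0.11656,+0.98921,-0.08879)
r₃ = r₁×r₂ = (-0.08062,+0.09853,+0.99186); SVD([r₁ r₂ r₃]) → R = UVᵀ:
  R  [+0.98991 +0.11656 -0.08062]
  R  [-0.10845 +0.98921 +0.09853]
  R  [+0.09124 -0.08879 +0.99186]
t = (+0.13478, -0.09383, +0.70212) m
tr R = 2.970976; θ = arccos((tr R − 1)/2) = 0.170572 rad = 9.773°
axis k = ((R−Rᵀ)₃₂, (R−Rᵀ)₁₃, (R−Rᵀ)₂₁) / (2 sinθ) = (-0.551786, -0.506237, -0.662764)
rvec = θ·k = (-0.094119, -0.086350, -0.113049)

rvec=(-0.0941, -0.0863, -0.1130) tvec=(0.1348, -0.0938, 0.7021)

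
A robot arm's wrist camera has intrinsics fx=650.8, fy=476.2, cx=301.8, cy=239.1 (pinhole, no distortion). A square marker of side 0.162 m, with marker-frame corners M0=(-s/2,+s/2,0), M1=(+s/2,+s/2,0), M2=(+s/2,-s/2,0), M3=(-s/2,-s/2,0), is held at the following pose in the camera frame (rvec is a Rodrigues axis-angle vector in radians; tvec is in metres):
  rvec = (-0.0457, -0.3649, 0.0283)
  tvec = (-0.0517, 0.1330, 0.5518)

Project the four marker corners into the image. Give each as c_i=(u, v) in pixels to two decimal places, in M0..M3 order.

Intrinsics K: fx=650.8, fy=476.2, cx=301.8, cy=239.1
Marker side s = 0.162 m; corners in marker frame (Z=0):
  M0 = (-0.0810, +0.0810, 0)
  M1 = (+0.0810, +0.0810, 0)
  M2 = (+0.0810, -0.0810, 0)
  M3 = (-0.0810, -0.0810, 0)
rvec = (-0.0457, -0.3649, 0.0283), |rvec| = θ = 0.36884 rad = 21.133°
Rodrigues: sinθ=0.36053, 1−cosθ=0.06725; R = I + sinθ·[k]× + (1−cosθ)·[k]×²:
    [+0.93378 -0.01942 -0.35732]
    [+0.03591 +0.99857 +0.03957]
    [+0.35604 -0.04978 +0.93314]
t = (-0.0517, 0.1330, 0.5518) m
M0: Pc = R·M0+t = (-0.12891, +0.21098, +0.51893); u = 650.8·(-0.12891)/0.51893 + 301.8 = 140.1323, v = 476.2·(+0.21098)/0.51893 + 239.1 = 432.7041
M1: Pc = R·M1+t = (+0.02236, +0.21679, +0.57661); u = 650.8·(+0.02236)/0.57661 + 301.8 = 327.0407, v = 476.2·(+0.21679)/0.57661 + 239.1 = 418.1415
M2: Pc = R·M2+t = (+0.02551, +0.05502, +0.58467); u = 650.8·(+0.02551)/0.58467 + 301.8 = 330.1942, v = 476.2·(+0.05502)/0.58467 + 239.1 = 283.9158
M3: Pc = R·M3+t = (-0.12576, +0.04921, +0.52699); u = 650.8·(-0.12576)/0.52699 + 301.8 = 146.4909, v = 476.2·(+0.04921)/0.52699 + 239.1 = 283.5646

c0=(140.13, 432.70) c1=(327.04, 418.14) c2=(330.19, 283.92) c3=(146.49, 283.56)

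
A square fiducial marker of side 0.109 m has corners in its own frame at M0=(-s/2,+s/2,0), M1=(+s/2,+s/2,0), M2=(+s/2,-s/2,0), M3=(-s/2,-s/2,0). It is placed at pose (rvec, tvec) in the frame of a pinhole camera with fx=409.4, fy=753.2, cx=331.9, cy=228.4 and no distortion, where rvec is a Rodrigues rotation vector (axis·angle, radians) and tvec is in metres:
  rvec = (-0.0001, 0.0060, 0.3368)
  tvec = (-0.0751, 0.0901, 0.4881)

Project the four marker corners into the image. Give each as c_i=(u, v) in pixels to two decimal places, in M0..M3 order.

c0=(210.75, 418.87) c1=(296.93, 474.74) c2=(327.16, 315.92) c3=(240.92, 260.25)

Intrinsics K: fx=409.4, fy=753.2, cx=331.9, cy=228.4
Marker side s = 0.109 m; corners in marker frame (Z=0):
  M0 = (-0.0545, +0.0545, 0)
  M1 = (+0.0545, +0.0545, 0)
  M2 = (+0.0545, -0.0545, 0)
  M3 = (-0.0545, -0.0545, 0)
rvec = (-0.0001, 0.0060, 0.3368), |rvec| = θ = 0.33685 rad = 19.300°
Rodrigues: sinθ=0.33052, 1−cosθ=0.05620; R = I + sinθ·[k]× + (1−cosθ)·[k]×²:
    [+0.94380 -0.33047 +0.00587]
    [+0.33047 +0.94382 +0.00110]
    [-0.00590 +0.00090 +0.99998]
t = (-0.0751, 0.0901, 0.4881) m
M0: Pc = R·M0+t = (-0.14455, +0.12353, +0.48847); u = 409.4·(-0.14455)/0.48847 + 331.9 = 210.7510, v = 753.2·(+0.12353)/0.48847 + 228.4 = 418.8740
M1: Pc = R·M1+t = (-0.04167, +0.15955, +0.48783); u = 409.4·(-0.04167)/0.48783 + 331.9 = 296.9264, v = 753.2·(+0.15955)/0.48783 + 228.4 = 474.7410
M2: Pc = R·M2+t = (-0.00565, +0.05667, +0.48773); u = 409.4·(-0.00565)/0.48773 + 331.9 = 327.1553, v = 753.2·(+0.05667)/0.48773 + 228.4 = 315.9192
M3: Pc = R·M3+t = (-0.10853, +0.02065, +0.48837); u = 409.4·(-0.10853)/0.48837 + 331.9 = 240.9227, v = 753.2·(+0.02065)/0.48837 + 228.4 = 260.2502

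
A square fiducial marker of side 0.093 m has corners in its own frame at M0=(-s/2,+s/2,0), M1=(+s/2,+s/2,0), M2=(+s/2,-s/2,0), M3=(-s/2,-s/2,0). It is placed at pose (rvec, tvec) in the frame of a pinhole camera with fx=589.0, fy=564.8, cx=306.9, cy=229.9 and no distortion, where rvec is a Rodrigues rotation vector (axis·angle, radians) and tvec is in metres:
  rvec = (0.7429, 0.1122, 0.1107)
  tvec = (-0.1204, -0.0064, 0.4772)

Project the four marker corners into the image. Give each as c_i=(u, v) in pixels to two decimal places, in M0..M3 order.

c0=(112.18, 253.18) c1=(216.93, 267.99) c2=(211.60, 186.66) c3=(92.15, 170.82)

Intrinsics K: fx=589.0, fy=564.8, cx=306.9, cy=229.9
Marker side s = 0.093 m; corners in marker frame (Z=0):
  M0 = (-0.0465, +0.0465, 0)
  M1 = (+0.0465, +0.0465, 0)
  M2 = (+0.0465, -0.0465, 0)
  M3 = (-0.0465, -0.0465, 0)
rvec = (0.7429, 0.1122, 0.1107), |rvec| = θ = 0.75944 rad = 43.513°
Rodrigues: sinθ=0.68851, 1−cosθ=0.27478; R = I + sinθ·[k]× + (1−cosθ)·[k]×²:
    [+0.98816 -0.06065 +0.14090]
    [+0.14007 +0.73122 -0.66760]
    [-0.06254 +0.67944 +0.73106]
t = (-0.1204, -0.0064, 0.4772) m
M0: Pc = R·M0+t = (-0.16917, +0.02109, +0.51170); u = 589.0·(-0.16917)/0.51170 + 306.9 = 112.1753, v = 564.8·(+0.02109)/0.51170 + 229.9 = 253.1767
M1: Pc = R·M1+t = (-0.07727, +0.03412, +0.50589); u = 589.0·(-0.07727)/0.50589 + 306.9 = 216.9343, v = 564.8·(+0.03412)/0.50589 + 229.9 = 267.9882
M2: Pc = R·M2+t = (-0.07163, -0.03389, +0.44270); u = 589.0·(-0.07163)/0.44270 + 306.9 = 211.5976, v = 564.8·(-0.03389)/0.44270 + 229.9 = 186.6647
M3: Pc = R·M3+t = (-0.16353, -0.04692, +0.44851); u = 589.0·(-0.16353)/0.44851 + 306.9 = 92.1492, v = 564.8·(-0.04692)/0.44851 + 229.9 = 170.8211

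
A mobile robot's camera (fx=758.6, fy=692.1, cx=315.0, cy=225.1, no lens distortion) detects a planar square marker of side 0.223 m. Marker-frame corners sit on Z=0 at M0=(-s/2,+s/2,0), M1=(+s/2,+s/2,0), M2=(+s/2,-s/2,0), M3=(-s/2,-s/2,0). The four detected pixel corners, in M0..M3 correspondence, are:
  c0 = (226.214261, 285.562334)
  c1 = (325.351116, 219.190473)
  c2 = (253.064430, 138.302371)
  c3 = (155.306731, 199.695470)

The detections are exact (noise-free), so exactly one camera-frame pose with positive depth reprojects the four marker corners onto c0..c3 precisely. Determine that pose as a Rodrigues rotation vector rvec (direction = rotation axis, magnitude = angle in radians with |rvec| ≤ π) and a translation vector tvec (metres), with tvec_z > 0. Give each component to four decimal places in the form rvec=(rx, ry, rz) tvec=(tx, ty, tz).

rvec=(-0.2909, -0.1155, -0.6512) tvec=(-0.1375, -0.0315, 1.3922)

Intrinsics K: fx=758.6, fy=692.1, cx=315.0, cy=225.1
Marker side s = 0.223 m; corners in marker frame (Z=0):
  M0 = (-0.1115, +0.1115, 0)
  M1 = (+0.1115, +0.1115, 0)
  M2 = (+0.1115, -0.1115, 0)
  M3 = (-0.1115, -0.1115, 0)
Detected image corners:
  c0 = (226.214261, 285.562334) px
  c1 = (325.351116, 219.190473) px
  c2 = (253.064430, 138.302371) px
  c3 = (155.306731, 199.695470) px
Planar DLT: solve 8×8 A·h = b for H (H[2,2]=1):
  H  [+475.25967 +281.41865 +240.09806]
  H  [-256.54575 +338.86687 +209.41650]
  H  [+0.14105 -0.16540 +1.00000]
B = K⁻¹H; ‖b₁‖=0.718298, ‖b₂‖=0.718298; λ = 2/(‖b₁‖+‖b₂‖) = 1.392181, sign → tz>0 ⇒ λ=+1.392181
r₁ = λ·B[:,0] = (+0.79066,-0.57992,+0.19636); r₂ = λ·B[:,1] = (+0.61207,+0.75653,-0.23027)
r₃ = r₁×r₂ = (-0.01502,+0.30225,+0.95311); SVD([r₁ r₂ r₃]) → R = UVᵀ:
  R  [+0.79066 +0.61207 -0.01502]
  R  [-0.57992 +0.75653 +0.30225]
  R  [+0.19636 -0.23027 +0.95311]
t = (-0.13746, -0.03155, +1.39218) m
tr R = 2.500301; θ = arccos((tr R − 1)/2) = 0.722506 rad = 41.397°
axis k = ((R−Rᵀ)₃₂, (R−Rᵀ)₁₃, (R−Rᵀ)₂₁) / (2 sinθ) = (-0.402649, -0.159832, -0.901292)
rvec = θ·k = (-0.290916, -0.115480, -0.651189)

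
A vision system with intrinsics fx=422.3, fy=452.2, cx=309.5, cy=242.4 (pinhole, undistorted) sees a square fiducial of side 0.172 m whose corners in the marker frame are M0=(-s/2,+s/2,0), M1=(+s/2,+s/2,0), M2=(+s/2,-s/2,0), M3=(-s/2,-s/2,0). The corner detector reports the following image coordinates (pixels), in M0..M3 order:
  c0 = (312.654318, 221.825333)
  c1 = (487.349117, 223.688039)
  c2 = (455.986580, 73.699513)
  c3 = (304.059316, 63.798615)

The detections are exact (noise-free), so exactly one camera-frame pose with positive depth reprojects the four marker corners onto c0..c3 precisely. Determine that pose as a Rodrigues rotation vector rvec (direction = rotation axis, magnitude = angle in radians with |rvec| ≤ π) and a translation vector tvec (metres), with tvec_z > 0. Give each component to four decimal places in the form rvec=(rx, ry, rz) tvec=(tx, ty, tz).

Intrinsics K: fx=422.3, fy=452.2, cx=309.5, cy=242.4
Marker side s = 0.172 m; corners in marker frame (Z=0):
  M0 = (-0.0860, +0.0860, 0)
  M1 = (+0.0860, +0.0860, 0)
  M2 = (+0.0860, -0.0860, 0)
  M3 = (-0.0860, -0.0860, 0)
Detected image corners:
  c0 = (312.654318, 221.825333) px
  c1 = (487.349117, 223.688039) px
  c2 = (455.986580, 73.699513) px
  c3 = (304.059316, 63.798615) px
Planar DLT: solve 8×8 A·h = b for H (H[2,2]=1):
  H  [+1075.67003 -214.08109 +391.64005]
  H  [+84.87737 +770.58940 +140.19803]
  H  [+0.33598 -0.85164 +1.00000]
B = K⁻¹H; ‖b₁‖=2.325349, ‖b₂‖=2.325349; λ = 2/(‖b₁‖+‖b₂‖) = 0.430043, sign → tz>0 ⇒ λ=+0.430043
r₁ = λ·B[:,0] = (+0.98950,+0.00327,+0.14448); r₂ = λ·B[:,1] = (+0.05041,+0.92915,-0.36624)
r₃ = r₁×r₂ = (-0.13544,+0.36968,+0.91923); SVD([r₁ r₂ r₃]) → R = UVᵀ:
  R  [+0.98950 +0.05041 -0.13544]
  R  [+0.00327 +0.92915 +0.36968]
  R  [+0.14448 -0.36624 +0.91923]
t = (+0.08365, -0.09719, +0.43004) m
tr R = 2.837890; θ = arccos((tr R − 1)/2) = 0.405399 rad = 23.228°
axis k = ((R−Rᵀ)₃₂, (R−Rᵀ)₁₃, (R−Rᵀ)₂₁) / (2 sinθ) = (-0.932995, -0.354892, -0.059764)
rvec = θ·k = (-0.378235, -0.143873, -0.024228)

rvec=(-0.3782, -0.1439, -0.0242) tvec=(0.0836, -0.0972, 0.4300)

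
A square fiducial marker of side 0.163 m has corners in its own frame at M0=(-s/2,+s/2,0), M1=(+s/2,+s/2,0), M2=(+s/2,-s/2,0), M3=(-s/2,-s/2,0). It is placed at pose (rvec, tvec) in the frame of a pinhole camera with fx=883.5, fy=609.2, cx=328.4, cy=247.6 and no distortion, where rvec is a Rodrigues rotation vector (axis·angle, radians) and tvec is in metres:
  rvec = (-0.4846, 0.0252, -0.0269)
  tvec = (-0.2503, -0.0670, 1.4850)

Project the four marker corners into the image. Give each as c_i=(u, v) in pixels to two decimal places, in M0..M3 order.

Intrinsics K: fx=883.5, fy=609.2, cx=328.4, cy=247.6
Marker side s = 0.163 m; corners in marker frame (Z=0):
  M0 = (-0.0815, +0.0815, 0)
  M1 = (+0.0815, +0.0815, 0)
  M2 = (+0.0815, -0.0815, 0)
  M3 = (-0.0815, -0.0815, 0)
rvec = (-0.4846, 0.0252, -0.0269), |rvec| = θ = 0.48600 rad = 27.846°
Rodrigues: sinθ=0.46709, 1−cosθ=0.11579; R = I + sinθ·[k]× + (1−cosθ)·[k]×²:
    [+0.99933 +0.01987 +0.03061]
    [-0.03184 +0.88452 +0.46541]
    [-0.01783 -0.46608 +0.88456]
t = (-0.2503, -0.0670, 1.4850) m
M0: Pc = R·M0+t = (-0.33013, +0.00768, +1.44847); u = 883.5·(-0.33013)/1.44847 + 328.4 = 127.0377, v = 609.2·(+0.00768)/1.44847 + 247.6 = 250.8315
M1: Pc = R·M1+t = (-0.16724, +0.00249, +1.44556); u = 883.5·(-0.16724)/1.44556 + 328.4 = 226.1890, v = 609.2·(+0.00249)/1.44556 + 247.6 = 248.6508
M2: Pc = R·M2+t = (-0.17047, -0.14168, +1.52153); u = 883.5·(-0.17047)/1.52153 + 328.4 = 229.4121, v = 609.2·(-0.14168)/1.52153 + 247.6 = 190.8720
M3: Pc = R·M3+t = (-0.33336, -0.13649, +1.52444); u = 883.5·(-0.33336)/1.52444 + 328.4 = 135.1959, v = 609.2·(-0.13649)/1.52444 + 247.6 = 193.0542

c0=(127.04, 250.83) c1=(226.19, 248.65) c2=(229.41, 190.87) c3=(135.20, 193.05)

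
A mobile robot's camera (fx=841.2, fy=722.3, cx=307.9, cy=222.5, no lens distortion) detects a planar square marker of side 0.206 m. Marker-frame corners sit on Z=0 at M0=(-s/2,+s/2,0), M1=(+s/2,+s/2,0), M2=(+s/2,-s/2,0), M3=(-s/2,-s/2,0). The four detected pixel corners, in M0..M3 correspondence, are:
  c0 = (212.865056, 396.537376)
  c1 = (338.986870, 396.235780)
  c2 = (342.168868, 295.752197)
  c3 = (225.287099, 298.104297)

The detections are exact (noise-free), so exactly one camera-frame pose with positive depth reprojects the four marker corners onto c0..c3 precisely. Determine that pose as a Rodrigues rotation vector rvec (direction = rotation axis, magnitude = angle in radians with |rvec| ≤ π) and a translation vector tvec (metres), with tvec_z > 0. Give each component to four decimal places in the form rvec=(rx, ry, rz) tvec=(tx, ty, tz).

rvec=(-0.5592, 0.1551, 0.0041) tvec=(-0.0477, 0.2377, 1.4046)

Intrinsics K: fx=841.2, fy=722.3, cx=307.9, cy=222.5
Marker side s = 0.206 m; corners in marker frame (Z=0):
  M0 = (-0.1030, +0.1030, 0)
  M1 = (+0.1030, +0.1030, 0)
  M2 = (+0.1030, -0.1030, 0)
  M3 = (-0.1030, -0.1030, 0)
Detected image corners:
  c0 = (212.865056, 396.537376) px
  c1 = (338.986870, 396.235780) px
  c2 = (342.168868, 295.752197) px
  c3 = (225.287099, 298.104297) px
Planar DLT: solve 8×8 A·h = b for H (H[2,2]=1):
  H  [+559.53741 -143.30829 +279.32040]
  H  [-43.06607 +352.43925 +344.73911]
  H  [-0.10510 -0.37592 +1.00000]
B = K⁻¹H; ‖b₁‖=0.711961, ‖b₂‖=0.711961; λ = 2/(‖b₁‖+‖b₂‖) = 1.404572, sign → tz>0 ⇒ λ=+1.404572
r₁ = λ·B[:,0] = (+0.98830,-0.03827,-0.14762); r₂ = λ·B[:,1] = (-0.04602,+0.84800,-0.52800)
r₃ = r₁×r₂ = (+0.14539,+0.52862,+0.83632); SVD([r₁ r₂ r₃]) → R = UVᵀ:
  R  [+0.98830 -0.04602 +0.14539]
  R  [-0.03827 +0.84800 +0.52862]
  R  [-0.14762 -0.52800 +0.83632]
t = (-0.04772, +0.23770, +1.40457) m
tr R = 2.672615; θ = arccos((tr R − 1)/2) = 0.580283 rad = 33.248°
axis k = ((R−Rᵀ)₃₂, (R−Rᵀ)₁₃, (R−Rᵀ)₂₁) / (2 sinθ) = (-0.963613, +0.267209, +0.007068)
rvec = θ·k = (-0.559168, +0.155057, +0.004101)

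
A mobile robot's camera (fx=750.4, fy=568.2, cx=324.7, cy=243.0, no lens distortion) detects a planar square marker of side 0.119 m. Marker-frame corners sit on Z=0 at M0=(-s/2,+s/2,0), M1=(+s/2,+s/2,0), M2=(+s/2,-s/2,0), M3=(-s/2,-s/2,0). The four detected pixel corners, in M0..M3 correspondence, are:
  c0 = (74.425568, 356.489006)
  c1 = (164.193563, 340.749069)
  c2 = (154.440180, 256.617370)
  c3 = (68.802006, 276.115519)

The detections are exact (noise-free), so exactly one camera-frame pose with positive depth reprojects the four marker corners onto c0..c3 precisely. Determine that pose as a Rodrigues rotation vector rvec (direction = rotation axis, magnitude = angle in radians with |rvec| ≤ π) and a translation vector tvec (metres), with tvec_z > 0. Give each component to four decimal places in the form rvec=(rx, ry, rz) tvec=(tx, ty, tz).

rvec=(-0.2553, 0.4161, -0.2103) tvec=(-0.2259, 0.0905, 0.8053)

Intrinsics K: fx=750.4, fy=568.2, cx=324.7, cy=243.0
Marker side s = 0.119 m; corners in marker frame (Z=0):
  M0 = (-0.0595, +0.0595, 0)
  M1 = (+0.0595, +0.0595, 0)
  M2 = (+0.0595, -0.0595, 0)
  M3 = (-0.0595, -0.0595, 0)
Detected image corners:
  c0 = (74.425568, 356.489006) px
  c1 = (164.193563, 340.749069) px
  c2 = (154.440180, 256.617370) px
  c3 = (68.802006, 276.115519) px
Planar DLT: solve 8×8 A·h = b for H (H[2,2]=1):
  H  [+683.51035 +23.10107 +114.18362]
  H  [-289.86479 +581.49226 +306.86430]
  H  [-0.46008 -0.35537 +1.00000]
B = K⁻¹H; ‖b₁‖=1.241713, ‖b₂‖=1.241713; λ = 2/(‖b₁‖+‖b₂‖) = 0.805339, sign → tz>0 ⇒ λ=+0.805339
r₁ = λ·B[:,0] = (+0.89388,-0.25238,-0.37052); r₂ = λ·B[:,1] = (+0.14863,+0.94657,-0.28619)
r₃ = r₁×r₂ = (+0.42296,+0.20075,+0.88363); SVD([r₁ r₂ r₃]) → R = UVᵀ:
  R  [+0.89388 +0.14863 +0.42296]
  R  [-0.25238 +0.94657 +0.20075]
  R  [-0.37052 -0.28619 +0.88363]
t = (-0.22593, +0.09052, +0.80534) m
tr R = 2.724085; θ = arccos((tr R − 1)/2) = 0.531510 rad = 30.453°
axis k = ((R−Rᵀ)₃₂, (R−Rᵀ)₁₃, (R−Rᵀ)₂₁) / (2 sinθ) = (-0.480377, +0.782775, -0.395601)
rvec = θ·k = (-0.255326, +0.416053, -0.210266)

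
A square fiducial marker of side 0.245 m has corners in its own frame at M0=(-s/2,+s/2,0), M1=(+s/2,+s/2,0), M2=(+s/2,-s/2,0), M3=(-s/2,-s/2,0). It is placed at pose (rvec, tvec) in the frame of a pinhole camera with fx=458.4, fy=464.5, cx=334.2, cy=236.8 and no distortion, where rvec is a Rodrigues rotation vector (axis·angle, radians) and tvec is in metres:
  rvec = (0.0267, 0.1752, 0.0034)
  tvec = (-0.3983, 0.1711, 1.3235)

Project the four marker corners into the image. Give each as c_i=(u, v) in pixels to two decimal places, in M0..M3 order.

c0=(157.71, 337.70) c1=(236.65, 341.50) c2=(236.25, 254.45) c3=(156.93, 253.40)

Intrinsics K: fx=458.4, fy=464.5, cx=334.2, cy=236.8
Marker side s = 0.245 m; corners in marker frame (Z=0):
  M0 = (-0.1225, +0.1225, 0)
  M1 = (+0.1225, +0.1225, 0)
  M2 = (+0.1225, -0.1225, 0)
  M3 = (-0.1225, -0.1225, 0)
rvec = (0.0267, 0.1752, 0.0034), |rvec| = θ = 0.17726 rad = 10.156°
Rodrigues: sinθ=0.17633, 1−cosθ=0.01567; R = I + sinθ·[k]× + (1−cosθ)·[k]×²:
    [+0.98469 -0.00105 +0.17433]
    [+0.00572 +0.99964 -0.02626]
    [-0.17424 +0.02686 +0.98434]
t = (-0.3983, 0.1711, 1.3235) m
M0: Pc = R·M0+t = (-0.51905, +0.29286, +1.34813); u = 458.4·(-0.51905)/1.34813 + 334.2 = 157.7089, v = 464.5·(+0.29286)/1.34813 + 236.8 = 337.7035
M1: Pc = R·M1+t = (-0.27780, +0.29426, +1.30545); u = 458.4·(-0.27780)/1.30545 + 334.2 = 236.6505, v = 464.5·(+0.29426)/1.30545 + 236.8 = 341.5013
M2: Pc = R·M2+t = (-0.27755, +0.04934, +1.29887); u = 458.4·(-0.27755)/1.29887 + 334.2 = 236.2471, v = 464.5·(+0.04934)/1.29887 + 236.8 = 254.4465
M3: Pc = R·M3+t = (-0.51880, +0.04794, +1.34155); u = 458.4·(-0.51880)/1.34155 + 334.2 = 156.9311, v = 464.5·(+0.04794)/1.34155 + 236.8 = 253.4002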